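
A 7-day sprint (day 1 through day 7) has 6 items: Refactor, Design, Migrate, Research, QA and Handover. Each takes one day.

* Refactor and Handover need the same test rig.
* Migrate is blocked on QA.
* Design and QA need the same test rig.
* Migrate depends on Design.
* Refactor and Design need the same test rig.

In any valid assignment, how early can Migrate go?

day 3

Precedence pushes Migrate to at least day 2.
Migrate at day 3 is achievable: Design -> day 1, Migrate -> day 3, Research -> day 1, Refactor -> day 2, QA -> day 2, Handover -> day 1.
Nothing earlier works — the conflict constraints rule out every day before day 3.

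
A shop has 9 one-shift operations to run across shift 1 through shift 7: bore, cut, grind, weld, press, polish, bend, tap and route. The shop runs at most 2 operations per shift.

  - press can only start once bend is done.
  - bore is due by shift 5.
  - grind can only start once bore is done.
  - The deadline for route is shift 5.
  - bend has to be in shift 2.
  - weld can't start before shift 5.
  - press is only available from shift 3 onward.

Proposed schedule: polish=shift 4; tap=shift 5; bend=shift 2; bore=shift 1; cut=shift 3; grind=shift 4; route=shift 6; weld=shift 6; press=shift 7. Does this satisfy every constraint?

The deadline for route is shift 5 — violated.
bore is due by shift 5 — holds.
The shop runs at most 2 operations per shift — holds.
weld can't start before shift 5 — holds.
grind can only start once bore is done — holds.
bend has to be in shift 2 — holds.
press can only start once bend is done — holds.
press is only available from shift 3 onward — holds.

No. The deadline for route is shift 5 is not satisfied.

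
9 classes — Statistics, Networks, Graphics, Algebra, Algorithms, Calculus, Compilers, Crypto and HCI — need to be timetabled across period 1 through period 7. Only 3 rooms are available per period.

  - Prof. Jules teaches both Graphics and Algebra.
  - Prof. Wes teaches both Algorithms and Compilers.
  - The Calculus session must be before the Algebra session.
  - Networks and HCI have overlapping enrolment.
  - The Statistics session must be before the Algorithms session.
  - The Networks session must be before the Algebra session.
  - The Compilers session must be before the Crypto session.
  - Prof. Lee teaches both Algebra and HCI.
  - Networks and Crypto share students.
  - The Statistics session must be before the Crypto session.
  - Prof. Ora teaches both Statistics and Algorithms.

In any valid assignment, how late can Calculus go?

Downstream work caps Calculus at period 6.
Calculus at period 6 is achievable: Calculus=period 6; Graphics=period 2; Algorithms=period 2; Networks=period 1; Statistics=period 1; Algebra=period 7; Compilers=period 1; Crypto=period 2; HCI=period 3.

period 6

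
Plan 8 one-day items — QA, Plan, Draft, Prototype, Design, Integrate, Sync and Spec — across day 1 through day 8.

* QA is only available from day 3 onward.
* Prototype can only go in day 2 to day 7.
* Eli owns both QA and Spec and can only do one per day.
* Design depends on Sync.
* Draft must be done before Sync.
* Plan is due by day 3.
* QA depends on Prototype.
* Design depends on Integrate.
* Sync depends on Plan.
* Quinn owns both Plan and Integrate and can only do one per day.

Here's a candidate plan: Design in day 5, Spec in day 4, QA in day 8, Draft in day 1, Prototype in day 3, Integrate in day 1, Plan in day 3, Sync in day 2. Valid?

Invalid. Sync depends on Plan.

Eli owns both QA and Spec and can only do one per day — holds.
Design depends on Integrate — holds.
QA is only available from day 3 onward — holds.
Prototype can only go in day 2 to day 7 — holds.
Sync depends on Plan — violated.
Quinn owns both Plan and Integrate and can only do one per day — holds.
Design depends on Sync — holds.
Plan is due by day 3 — holds.
QA depends on Prototype — holds.
Draft must be done before Sync — holds.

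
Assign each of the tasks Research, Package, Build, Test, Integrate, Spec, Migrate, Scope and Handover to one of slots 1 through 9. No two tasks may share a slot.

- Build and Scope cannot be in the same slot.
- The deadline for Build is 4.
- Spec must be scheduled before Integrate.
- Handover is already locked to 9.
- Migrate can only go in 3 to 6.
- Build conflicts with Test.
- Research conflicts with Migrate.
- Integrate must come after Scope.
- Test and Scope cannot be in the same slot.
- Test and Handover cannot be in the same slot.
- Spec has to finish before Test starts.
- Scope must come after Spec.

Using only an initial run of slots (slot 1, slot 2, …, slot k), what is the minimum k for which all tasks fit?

The precedence chain requires at least 3 distinct slots.
With at most 1 per slot and 9 tasks, at least 9 slots are needed.
Handover can't be placed before 9, so the schedule must run through at least slot 9.
9 works (last occupied slot: 9): for example Spec=2; Package=8; Integrate=5; Scope=4; Migrate=3; Build=1; Test=6; Research=7; Handover=9.

9 slots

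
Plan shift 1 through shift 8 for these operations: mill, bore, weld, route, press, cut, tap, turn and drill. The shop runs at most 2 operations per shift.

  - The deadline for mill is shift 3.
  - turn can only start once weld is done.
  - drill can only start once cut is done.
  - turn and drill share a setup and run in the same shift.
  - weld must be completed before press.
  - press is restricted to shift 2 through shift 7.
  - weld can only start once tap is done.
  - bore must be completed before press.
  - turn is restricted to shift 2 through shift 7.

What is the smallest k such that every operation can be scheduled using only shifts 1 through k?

5

The precedence chain requires at least 3 distinct shifts.
With at most 2 per shift and 9 operations, at least 5 shifts are needed.
5 works (last occupied shift: shift 5): for example mill=shift 1, bore=shift 2, turn=shift 4, drill=shift 4, route=shift 5, weld=shift 2, press=shift 3, tap=shift 1, cut=shift 3.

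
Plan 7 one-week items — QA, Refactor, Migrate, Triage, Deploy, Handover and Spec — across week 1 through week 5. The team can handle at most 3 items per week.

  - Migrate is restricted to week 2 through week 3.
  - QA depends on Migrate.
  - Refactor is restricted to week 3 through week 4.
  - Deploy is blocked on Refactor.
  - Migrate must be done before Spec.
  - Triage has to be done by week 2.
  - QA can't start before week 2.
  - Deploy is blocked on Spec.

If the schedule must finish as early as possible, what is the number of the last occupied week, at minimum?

4

The precedence chain requires at least 3 distinct weeks.
With at most 3 per week and 7 work items, at least 3 weeks are needed.
Propagating the time windows through the other constraints, Deploy can't land before week 4, so the schedule must run through at least week 4.
4 works (last occupied week: week 4): for example Triage in week 1; QA in week 3; Migrate in week 2; Refactor in week 3; Spec in week 3; Handover in week 1; Deploy in week 4.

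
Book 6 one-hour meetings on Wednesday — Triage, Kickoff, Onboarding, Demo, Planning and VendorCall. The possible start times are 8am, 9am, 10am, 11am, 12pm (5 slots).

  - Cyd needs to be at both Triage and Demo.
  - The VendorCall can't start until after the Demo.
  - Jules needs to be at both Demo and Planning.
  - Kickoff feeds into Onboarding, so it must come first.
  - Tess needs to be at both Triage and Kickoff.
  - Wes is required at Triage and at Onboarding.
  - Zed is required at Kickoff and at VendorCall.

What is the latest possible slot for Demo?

Downstream work caps Demo at 11am.
Demo at 11am is achievable: Planning=8am; Triage=10am; Onboarding=9am; VendorCall=12pm; Demo=11am; Kickoff=8am.

11am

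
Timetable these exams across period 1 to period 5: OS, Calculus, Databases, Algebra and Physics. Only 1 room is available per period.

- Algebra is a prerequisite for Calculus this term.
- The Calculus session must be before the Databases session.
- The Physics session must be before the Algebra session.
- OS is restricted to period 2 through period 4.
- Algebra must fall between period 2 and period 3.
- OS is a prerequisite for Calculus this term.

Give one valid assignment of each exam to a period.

Databases in period 5, Physics in period 1, Algebra in period 2, OS in period 3, Calculus in period 4

Checking: OS(period 3) before Calculus(period 4); Physics(period 1) before Algebra(period 2); Calculus(period 4) before Databases(period 5); Algebra(period 2) before Calculus(period 4); Algebra=period 2 in [period 2,period 3]; OS=period 3 in [period 2,period 4]; max 1 per period (cap 1).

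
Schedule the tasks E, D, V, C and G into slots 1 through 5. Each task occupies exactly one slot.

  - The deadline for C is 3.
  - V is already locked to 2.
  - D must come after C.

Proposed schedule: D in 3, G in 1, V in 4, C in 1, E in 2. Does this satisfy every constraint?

Invalid. V is already locked to 2.

The deadline for C is 3 — holds.
D must come after C — holds.
V is already locked to 2 — violated.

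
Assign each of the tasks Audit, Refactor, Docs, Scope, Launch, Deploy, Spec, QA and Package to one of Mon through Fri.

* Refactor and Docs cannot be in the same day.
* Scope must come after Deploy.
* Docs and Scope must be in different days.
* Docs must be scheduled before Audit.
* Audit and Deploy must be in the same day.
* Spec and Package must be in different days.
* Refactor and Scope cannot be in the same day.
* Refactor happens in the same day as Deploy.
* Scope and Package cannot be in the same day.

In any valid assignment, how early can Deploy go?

Tue

Deploy must be in the same day as Audit, which can't be before Tue, so Deploy is at least Tue; downstream work caps Deploy at Thu.
Deploy at Tue is achievable: Refactor in Tue; Package in Tue; Deploy in Tue; QA in Mon; Spec in Mon; Audit in Tue; Scope in Wed; Docs in Mon; Launch in Mon.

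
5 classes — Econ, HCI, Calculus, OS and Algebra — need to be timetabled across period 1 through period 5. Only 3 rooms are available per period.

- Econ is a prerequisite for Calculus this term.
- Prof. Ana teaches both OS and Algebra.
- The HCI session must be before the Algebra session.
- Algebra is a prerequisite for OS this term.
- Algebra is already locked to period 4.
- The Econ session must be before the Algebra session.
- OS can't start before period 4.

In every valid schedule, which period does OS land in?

OS's window is period 4–period 5.
Algebra is fixed at period 4, and OS can't share a period with Algebra.
So OS must be period 5.

period 5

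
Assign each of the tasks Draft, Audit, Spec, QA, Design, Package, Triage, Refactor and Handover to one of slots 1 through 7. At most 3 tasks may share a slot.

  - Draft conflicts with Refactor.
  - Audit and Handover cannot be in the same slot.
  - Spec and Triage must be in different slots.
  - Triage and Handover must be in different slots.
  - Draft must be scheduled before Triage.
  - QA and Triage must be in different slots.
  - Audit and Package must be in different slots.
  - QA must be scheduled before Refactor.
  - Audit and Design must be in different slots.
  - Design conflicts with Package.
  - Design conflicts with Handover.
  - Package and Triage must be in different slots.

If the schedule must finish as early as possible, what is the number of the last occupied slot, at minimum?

3

The precedence chain requires at least 2 distinct slots.
With at most 3 per slot and 9 tasks, at least 3 slots are needed.
3 works (last occupied slot: 3): for example Audit=1; Handover=3; Draft=1; Spec=3; Refactor=2; Package=3; Design=2; Triage=2; QA=1.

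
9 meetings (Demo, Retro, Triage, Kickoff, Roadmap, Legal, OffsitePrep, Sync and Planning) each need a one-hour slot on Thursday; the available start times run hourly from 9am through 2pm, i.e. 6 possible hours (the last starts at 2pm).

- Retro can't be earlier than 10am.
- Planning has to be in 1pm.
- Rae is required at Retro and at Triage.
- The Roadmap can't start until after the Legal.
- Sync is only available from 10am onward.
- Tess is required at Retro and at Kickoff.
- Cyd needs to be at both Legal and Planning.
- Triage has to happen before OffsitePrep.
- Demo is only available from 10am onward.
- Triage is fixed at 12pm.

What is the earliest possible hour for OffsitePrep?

1pm

Precedence pushes OffsitePrep to at least 1pm.
OffsitePrep at 1pm is achievable: Demo in 10am; Retro in 10am; Kickoff in 9am; OffsitePrep in 1pm; Planning in 1pm; Legal in 9am; Sync in 10am; Triage in 12pm; Roadmap in 10am.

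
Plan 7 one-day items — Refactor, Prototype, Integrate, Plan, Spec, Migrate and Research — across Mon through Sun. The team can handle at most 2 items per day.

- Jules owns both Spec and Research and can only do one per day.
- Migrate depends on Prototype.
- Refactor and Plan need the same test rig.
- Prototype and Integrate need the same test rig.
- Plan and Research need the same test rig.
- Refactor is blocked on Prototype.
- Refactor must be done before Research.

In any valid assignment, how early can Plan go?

Plan at Mon is achievable: Spec=Thu; Research=Wed; Plan=Mon; Integrate=Wed; Refactor=Tue; Prototype=Mon; Migrate=Tue.

Mon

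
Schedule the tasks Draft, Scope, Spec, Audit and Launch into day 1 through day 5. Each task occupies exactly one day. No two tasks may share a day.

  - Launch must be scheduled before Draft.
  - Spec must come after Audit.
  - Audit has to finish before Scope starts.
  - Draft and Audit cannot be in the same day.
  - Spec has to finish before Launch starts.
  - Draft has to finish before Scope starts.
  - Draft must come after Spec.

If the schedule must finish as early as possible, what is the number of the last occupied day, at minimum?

5

The precedence chain requires at least 5 distinct days.
With at most 1 per day and 5 tasks, at least 5 days are needed.
5 works (last occupied day: day 5): for example Launch in day 3; Scope in day 5; Spec in day 2; Draft in day 4; Audit in day 1.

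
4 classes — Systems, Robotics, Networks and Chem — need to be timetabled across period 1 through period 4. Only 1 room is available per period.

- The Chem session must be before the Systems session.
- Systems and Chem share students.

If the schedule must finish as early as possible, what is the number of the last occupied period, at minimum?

The precedence chain requires at least 2 distinct periods.
With at most 1 per period and 4 classes, at least 4 periods are needed.
4 works (last occupied period: period 4): for example Networks=period 4; Systems=period 2; Chem=period 1; Robotics=period 3.

period 4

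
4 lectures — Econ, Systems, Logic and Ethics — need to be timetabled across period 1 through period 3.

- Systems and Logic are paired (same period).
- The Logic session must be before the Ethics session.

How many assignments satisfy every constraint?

9

Splitting on Econ: it can be period 1 (3), period 2 (3), period 3 (3). Listing each branch's schedules as (Systems, Logic, Ethics) by period number:
Econ=period 1: (1,1,2) (1,1,3) (2,2,3) — 3.
Econ=period 2: (1,1,2) (1,1,3) (2,2,3) — 3.
Econ=period 3: (1,1,2) (1,1,3) (2,2,3) — 3.
Summing: 3 + 3 + 3 = 9.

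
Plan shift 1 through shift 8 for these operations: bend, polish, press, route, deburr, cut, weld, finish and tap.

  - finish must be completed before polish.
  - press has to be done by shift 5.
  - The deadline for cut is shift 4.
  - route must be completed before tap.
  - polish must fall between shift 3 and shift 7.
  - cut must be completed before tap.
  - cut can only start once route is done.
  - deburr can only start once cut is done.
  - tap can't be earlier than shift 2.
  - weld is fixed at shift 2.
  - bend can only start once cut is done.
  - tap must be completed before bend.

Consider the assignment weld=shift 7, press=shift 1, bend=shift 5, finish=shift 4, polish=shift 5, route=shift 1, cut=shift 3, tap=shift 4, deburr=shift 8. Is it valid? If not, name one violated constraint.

The deadline for cut is shift 4 — holds.
finish must be completed before polish — holds.
cut can only start once route is done — holds.
press has to be done by shift 5 — holds.
route must be completed before tap — holds.
cut must be completed before tap — holds.
tap must be completed before bend — holds.
weld is fixed at shift 2 — violated.
bend can only start once cut is done — holds.
deburr can only start once cut is done — holds.
tap can't be earlier than shift 2 — holds.
polish must fall between shift 3 and shift 7 — holds.

Invalid. weld is fixed at shift 2.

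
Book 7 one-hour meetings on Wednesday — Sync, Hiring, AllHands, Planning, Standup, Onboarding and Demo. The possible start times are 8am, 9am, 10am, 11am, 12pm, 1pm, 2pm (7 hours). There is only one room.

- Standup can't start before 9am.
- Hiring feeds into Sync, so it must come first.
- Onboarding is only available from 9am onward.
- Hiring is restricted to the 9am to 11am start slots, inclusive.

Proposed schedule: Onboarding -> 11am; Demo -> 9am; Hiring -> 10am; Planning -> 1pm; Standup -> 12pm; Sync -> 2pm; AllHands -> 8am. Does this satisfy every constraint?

Onboarding is only available from 9am onward — holds.
Standup can't start before 9am — holds.
Hiring is restricted to the 9am to 11am start slots, inclusive — holds.
There is only one room — holds.
Hiring feeds into Sync, so it must come first — holds.

Yes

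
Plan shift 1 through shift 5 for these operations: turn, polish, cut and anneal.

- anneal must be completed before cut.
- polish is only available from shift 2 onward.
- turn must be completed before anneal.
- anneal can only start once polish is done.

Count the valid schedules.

Splitting on turn: it can be shift 1 (4), shift 2 (4), shift 3 (2). Listing each branch's schedules as (polish, cut, anneal) by shift number:
turn=shift 1: (2,4,3) (2,5,3) (2,5,4) (3,5,4) — 4.
turn=shift 2: (2,4,3) (2,5,3) (2,5,4) (3,5,4) — 4.
turn=shift 3: (2,5,4) (3,5,4) — 2.
Summing: 4 + 4 + 2 = 10.

10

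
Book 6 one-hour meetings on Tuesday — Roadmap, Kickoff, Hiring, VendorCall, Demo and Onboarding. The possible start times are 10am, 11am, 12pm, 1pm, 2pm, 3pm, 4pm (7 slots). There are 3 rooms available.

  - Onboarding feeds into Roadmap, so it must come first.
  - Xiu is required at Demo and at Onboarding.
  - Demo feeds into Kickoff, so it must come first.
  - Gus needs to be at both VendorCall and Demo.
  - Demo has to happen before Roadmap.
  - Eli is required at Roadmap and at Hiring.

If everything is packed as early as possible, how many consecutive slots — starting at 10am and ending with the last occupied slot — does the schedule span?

The precedence chain requires at least 2 distinct slots.
With at most 3 per slot and 6 meetings, at least 2 slots are needed.
Could 2 slots be enough, i.e. nothing placed later than 11am? No: Kickoff must come after Demo (at 10am or later) → {11am}; Demo must come before Kickoff (at 11am or earlier) → {10am}; Roadmap must come after Demo (at 10am or later) → {11am}; Onboarding must come before Roadmap (at 11am or earlier) → {10am}; Onboarding can't share with Demo (10am) → nothing is left.
So 2 slots is not enough.
3 works (last occupied slot: 12pm): for example Kickoff in 11am; Demo in 10am; Onboarding in 11am; Roadmap in 12pm; Hiring in 10am; VendorCall in 11am.

3 slots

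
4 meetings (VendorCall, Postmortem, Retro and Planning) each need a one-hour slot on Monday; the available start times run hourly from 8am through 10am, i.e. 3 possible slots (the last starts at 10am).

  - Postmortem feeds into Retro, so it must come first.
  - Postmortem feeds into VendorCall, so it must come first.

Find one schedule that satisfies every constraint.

Retro -> 9am, VendorCall -> 9am, Postmortem -> 8am, Planning -> 8am

Checking: Postmortem(8am) before VendorCall(9am); Postmortem(8am) before Retro(9am).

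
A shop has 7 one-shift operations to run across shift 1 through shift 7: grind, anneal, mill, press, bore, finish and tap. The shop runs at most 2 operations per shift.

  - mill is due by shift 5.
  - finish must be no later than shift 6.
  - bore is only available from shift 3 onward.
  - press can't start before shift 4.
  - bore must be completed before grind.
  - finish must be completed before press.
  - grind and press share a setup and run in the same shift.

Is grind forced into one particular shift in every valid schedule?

No

grind can be shift 4 (e.g. grind=shift 4; tap=shift 2; finish=shift 1; bore=shift 3; mill=shift 1; anneal=shift 2; press=shift 4) or shift 5 (e.g. mill in shift 1; anneal in shift 2; finish in shift 1; bore in shift 3; grind in shift 5; tap in shift 2; press in shift 5).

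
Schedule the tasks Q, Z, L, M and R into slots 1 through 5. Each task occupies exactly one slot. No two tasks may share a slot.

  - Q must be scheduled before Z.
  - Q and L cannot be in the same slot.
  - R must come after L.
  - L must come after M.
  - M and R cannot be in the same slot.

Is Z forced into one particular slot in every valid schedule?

Z can be 2 (e.g. L=4; R=5; Q=1; Z=2; M=3) or 3 (e.g. L -> 4; Q -> 1; M -> 2; R -> 5; Z -> 3).

No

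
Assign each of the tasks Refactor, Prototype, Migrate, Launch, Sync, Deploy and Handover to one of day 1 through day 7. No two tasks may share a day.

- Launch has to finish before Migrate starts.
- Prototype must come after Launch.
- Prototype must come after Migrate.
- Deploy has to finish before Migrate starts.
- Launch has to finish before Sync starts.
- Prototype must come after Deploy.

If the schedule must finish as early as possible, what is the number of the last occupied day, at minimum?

The precedence chain requires at least 3 distinct days.
With at most 1 per day and 7 tasks, at least 7 days are needed.
7 works (last occupied day: day 7): for example Migrate in day 3, Handover in day 7, Launch in day 1, Sync in day 5, Refactor in day 6, Deploy in day 2, Prototype in day 4.

day 7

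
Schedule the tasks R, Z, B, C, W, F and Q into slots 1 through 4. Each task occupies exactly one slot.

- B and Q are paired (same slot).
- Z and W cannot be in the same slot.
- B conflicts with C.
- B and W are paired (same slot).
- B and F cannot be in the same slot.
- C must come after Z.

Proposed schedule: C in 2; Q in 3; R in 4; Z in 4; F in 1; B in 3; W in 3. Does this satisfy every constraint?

Z and W cannot be in the same slot — holds.
C must come after Z — violated.
B and Q are paired (same slot) — holds.
B and F cannot be in the same slot — holds.
B and W are paired (same slot) — holds.
B conflicts with C — holds.

Invalid. C must come after Z.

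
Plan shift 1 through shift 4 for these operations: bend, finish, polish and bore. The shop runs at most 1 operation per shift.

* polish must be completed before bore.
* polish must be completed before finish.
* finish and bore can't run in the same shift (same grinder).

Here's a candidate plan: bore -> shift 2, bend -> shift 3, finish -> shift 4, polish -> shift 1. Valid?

Yes

finish and bore can't run in the same shift (same grinder) — holds.
polish must be completed before finish — holds.
polish must be completed before bore — holds.
The shop runs at most 1 operation per shift — holds.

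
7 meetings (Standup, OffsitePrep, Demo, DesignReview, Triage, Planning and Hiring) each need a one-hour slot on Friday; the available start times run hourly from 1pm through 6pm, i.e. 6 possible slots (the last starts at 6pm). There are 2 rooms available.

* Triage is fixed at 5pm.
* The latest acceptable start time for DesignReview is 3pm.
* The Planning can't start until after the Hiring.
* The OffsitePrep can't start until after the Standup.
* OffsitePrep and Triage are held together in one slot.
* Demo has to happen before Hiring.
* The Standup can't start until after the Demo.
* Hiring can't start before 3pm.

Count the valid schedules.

Splitting on Standup: it can be 2pm (9), 3pm (14), 4pm (21). Listing each branch's schedules as (OffsitePrep, Demo, DesignReview, Triage, Planning, Hiring):
Standup=2pm: (5pm,1pm,1pm,5pm,4pm,3pm) (5pm,1pm,1pm,5pm,6pm,3pm) (5pm,1pm,1pm,5pm,6pm,4pm) (5pm,1pm,2pm,5pm,4pm,3pm) (5pm,1pm,2pm,5pm,6pm,3pm) (5pm,1pm,2pm,5pm,6pm,4pm) (5pm,1pm,3pm,5pm,4pm,3pm) (5pm,1pm,3pm,5pm,6pm,3pm) (5pm,1pm,3pm,5pm,6pm,4pm) — 9.
Standup=3pm: (5pm,1pm,1pm,5pm,4pm,3pm) (5pm,1pm,1pm,5pm,6pm,3pm) (5pm,1pm,1pm,5pm,6pm,4pm) (5pm,1pm,2pm,5pm,4pm,3pm) (5pm,1pm,2pm,5pm,6pm,3pm) (5pm,1pm,2pm,5pm,6pm,4pm) (5pm,1pm,3pm,5pm,6pm,4pm) (5pm,2pm,1pm,5pm,4pm,3pm) (5pm,2pm,1pm,5pm,6pm,3pm) (5pm,2pm,1pm,5pm,6pm,4pm) (5pm,2pm,2pm,5pm,4pm,3pm) (5pm,2pm,2pm,5pm,6pm,3pm) (5pm,2pm,2pm,5pm,6pm,4pm) (5pm,2pm,3pm,5pm,6pm,4pm) — 14.
Standup=4pm: (5pm,1pm,1pm,5pm,4pm,3pm) (5pm,1pm,1pm,5pm,6pm,3pm) (5pm,1pm,1pm,5pm,6pm,4pm) (5pm,1pm,2pm,5pm,4pm,3pm) (5pm,1pm,2pm,5pm,6pm,3pm) (5pm,1pm,2pm,5pm,6pm,4pm) (5pm,1pm,3pm,5pm,4pm,3pm) (5pm,1pm,3pm,5pm,6pm,3pm) (5pm,1pm,3pm,5pm,6pm,4pm) (5pm,2pm,1pm,5pm,4pm,3pm) (5pm,2pm,1pm,5pm,6pm,3pm) (5pm,2pm,1pm,5pm,6pm,4pm) (5pm,2pm,2pm,5pm,4pm,3pm) (5pm,2pm,2pm,5pm,6pm,3pm) (5pm,2pm,2pm,5pm,6pm,4pm) (5pm,2pm,3pm,5pm,4pm,3pm) (5pm,2pm,3pm,5pm,6pm,3pm) (5pm,2pm,3pm,5pm,6pm,4pm) (5pm,3pm,1pm,5pm,6pm,4pm) (5pm,3pm,2pm,5pm,6pm,4pm) (5pm,3pm,3pm,5pm,6pm,4pm) — 21.
Summing: 9 + 14 + 21 = 44.

44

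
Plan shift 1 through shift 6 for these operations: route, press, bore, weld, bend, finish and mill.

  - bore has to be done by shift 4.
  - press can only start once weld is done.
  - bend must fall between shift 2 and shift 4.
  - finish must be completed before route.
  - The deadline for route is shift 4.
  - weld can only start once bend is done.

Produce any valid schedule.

bend in shift 2; finish in shift 1; mill in shift 1; route in shift 2; bore in shift 1; press in shift 4; weld in shift 3

Checking: finish(shift 1) before route(shift 2); bend(shift 2) before weld(shift 3); weld(shift 3) before press(shift 4); bend=shift 2 in [shift 2,shift 4]; bore=shift 1 in [shift 1,shift 4]; route=shift 2 in [shift 1,shift 4].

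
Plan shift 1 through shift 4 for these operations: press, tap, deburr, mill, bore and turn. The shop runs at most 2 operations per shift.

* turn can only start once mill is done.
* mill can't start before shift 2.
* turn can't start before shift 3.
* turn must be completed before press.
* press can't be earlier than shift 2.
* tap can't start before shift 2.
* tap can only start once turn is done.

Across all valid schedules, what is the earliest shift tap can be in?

shift 4

Tap is available from shift 2; precedence pushes tap to at least shift 4.
tap at shift 4 is achievable: bore in shift 1; press in shift 4; deburr in shift 1; tap in shift 4; mill in shift 2; turn in shift 3.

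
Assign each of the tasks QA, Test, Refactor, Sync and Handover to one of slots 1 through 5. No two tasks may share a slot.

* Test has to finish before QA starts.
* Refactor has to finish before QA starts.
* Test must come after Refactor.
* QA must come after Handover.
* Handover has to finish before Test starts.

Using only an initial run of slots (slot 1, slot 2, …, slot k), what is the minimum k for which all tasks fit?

The precedence chain requires at least 3 distinct slots.
With at most 1 per slot and 5 tasks, at least 5 slots are needed.
5 works (last occupied slot: 5): for example Refactor=1; Sync=5; QA=4; Handover=2; Test=3.

5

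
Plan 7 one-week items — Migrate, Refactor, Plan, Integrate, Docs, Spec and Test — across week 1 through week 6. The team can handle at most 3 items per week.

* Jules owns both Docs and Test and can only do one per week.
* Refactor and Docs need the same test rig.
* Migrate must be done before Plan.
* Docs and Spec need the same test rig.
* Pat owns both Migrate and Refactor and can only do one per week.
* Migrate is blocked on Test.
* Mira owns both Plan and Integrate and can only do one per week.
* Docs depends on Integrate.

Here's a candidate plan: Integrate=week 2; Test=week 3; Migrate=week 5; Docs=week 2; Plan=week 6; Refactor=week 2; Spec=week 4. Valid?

Mira owns both Plan and Integrate and can only do one per week — holds.
Migrate is blocked on Test — holds.
Docs and Spec need the same test rig — holds.
Pat owns both Migrate and Refactor and can only do one per week — holds.
The team can handle at most 3 items per week — holds.
Docs depends on Integrate — violated.
Refactor and Docs need the same test rig — violated.
Jules owns both Docs and Test and can only do one per week — holds.
Migrate must be done before Plan — holds.

No. Refactor and Docs need the same test rig is not satisfied.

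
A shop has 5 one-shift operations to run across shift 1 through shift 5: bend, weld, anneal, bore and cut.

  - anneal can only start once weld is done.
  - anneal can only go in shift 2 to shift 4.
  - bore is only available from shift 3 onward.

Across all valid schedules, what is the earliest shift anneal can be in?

Anneal is available from shift 2; anneal's own window allows nothing later than shift 4.
anneal at shift 2 is achievable: bend in shift 1; weld in shift 1; bore in shift 3; cut in shift 1; anneal in shift 2.

shift 2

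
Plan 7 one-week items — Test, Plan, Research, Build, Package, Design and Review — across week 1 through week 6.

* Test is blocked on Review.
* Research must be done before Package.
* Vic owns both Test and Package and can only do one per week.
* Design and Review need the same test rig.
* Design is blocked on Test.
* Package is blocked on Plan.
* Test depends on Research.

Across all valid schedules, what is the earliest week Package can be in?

Precedence pushes Package to at least week 2.
Package at week 2 is achievable: Research -> week 1, Plan -> week 1, Package -> week 2, Test -> week 3, Design -> week 4, Review -> week 1, Build -> week 1.

week 2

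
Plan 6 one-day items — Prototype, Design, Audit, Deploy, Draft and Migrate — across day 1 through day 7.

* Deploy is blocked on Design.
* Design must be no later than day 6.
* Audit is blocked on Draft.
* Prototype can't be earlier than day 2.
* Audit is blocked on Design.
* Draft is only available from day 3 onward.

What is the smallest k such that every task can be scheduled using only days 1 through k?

4

The precedence chain requires at least 2 distinct days.
Propagating the time windows through the other constraints, Audit can't land before day 4, so the schedule must run through at least day 4.
4 works (last occupied day: day 4): for example Migrate -> day 1, Draft -> day 3, Audit -> day 4, Prototype -> day 2, Deploy -> day 2, Design -> day 1.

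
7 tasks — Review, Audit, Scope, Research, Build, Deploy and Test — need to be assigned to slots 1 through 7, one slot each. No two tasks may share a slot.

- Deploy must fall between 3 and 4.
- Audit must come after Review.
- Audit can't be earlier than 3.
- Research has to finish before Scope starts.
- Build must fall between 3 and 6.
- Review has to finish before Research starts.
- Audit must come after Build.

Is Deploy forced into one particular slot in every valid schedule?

No

Deploy can be 3 (e.g. Scope in 6, Review in 1, Deploy in 3, Research in 2, Test in 7, Audit in 5, Build in 4) or 4 (e.g. Deploy -> 4; Audit -> 5; Build -> 3; Scope -> 6; Research -> 2; Test -> 7; Review -> 1).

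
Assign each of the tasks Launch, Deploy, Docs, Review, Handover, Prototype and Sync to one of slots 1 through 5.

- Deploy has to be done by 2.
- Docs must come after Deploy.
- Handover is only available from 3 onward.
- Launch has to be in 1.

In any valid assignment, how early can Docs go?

Precedence pushes Docs to at least 2.
Docs at 2 is achievable: Sync in 1; Launch in 1; Deploy in 1; Docs in 2; Prototype in 1; Handover in 3; Review in 1.

2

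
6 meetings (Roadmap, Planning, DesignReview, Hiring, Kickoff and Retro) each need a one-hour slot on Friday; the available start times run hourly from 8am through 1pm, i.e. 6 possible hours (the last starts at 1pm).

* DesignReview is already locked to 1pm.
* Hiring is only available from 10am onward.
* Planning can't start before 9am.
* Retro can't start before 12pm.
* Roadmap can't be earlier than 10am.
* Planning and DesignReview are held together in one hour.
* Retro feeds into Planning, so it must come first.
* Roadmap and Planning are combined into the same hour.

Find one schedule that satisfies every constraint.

Roadmap in 1pm; Retro in 12pm; Hiring in 10am; Kickoff in 8am; DesignReview in 1pm; Planning in 1pm

Checking: Retro(12pm) before Planning(1pm); Roadmap = Planning = 1pm; Planning = DesignReview = 1pm; Hiring=10am in [10am,1pm]; Retro=12pm in [12pm,1pm]; Planning=1pm in [9am,1pm]; DesignReview=1pm in [1pm,1pm]; Roadmap=1pm in [10am,1pm].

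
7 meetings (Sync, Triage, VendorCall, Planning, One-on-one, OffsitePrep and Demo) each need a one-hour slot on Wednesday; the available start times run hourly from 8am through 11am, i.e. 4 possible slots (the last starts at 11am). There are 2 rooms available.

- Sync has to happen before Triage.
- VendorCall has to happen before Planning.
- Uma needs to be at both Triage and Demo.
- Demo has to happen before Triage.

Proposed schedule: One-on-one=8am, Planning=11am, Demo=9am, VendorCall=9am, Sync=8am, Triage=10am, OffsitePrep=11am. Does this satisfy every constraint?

Valid

There are 2 rooms available — holds.
VendorCall has to happen before Planning — holds.
Demo has to happen before Triage — holds.
Uma needs to be at both Triage and Demo — holds.
Sync has to happen before Triage — holds.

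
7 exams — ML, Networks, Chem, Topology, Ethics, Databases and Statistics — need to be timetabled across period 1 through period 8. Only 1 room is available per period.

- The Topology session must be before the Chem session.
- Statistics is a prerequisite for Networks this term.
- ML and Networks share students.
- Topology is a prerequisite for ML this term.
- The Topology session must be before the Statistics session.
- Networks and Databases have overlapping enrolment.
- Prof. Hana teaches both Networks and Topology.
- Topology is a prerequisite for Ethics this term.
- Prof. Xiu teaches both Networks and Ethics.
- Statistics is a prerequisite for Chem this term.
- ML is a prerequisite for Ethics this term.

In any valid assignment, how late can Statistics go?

period 6

Precedence pushes Statistics to at least period 2; downstream work caps Statistics at period 7.
Statistics at period 6 is achievable: Statistics -> period 6, Ethics -> period 3, ML -> period 2, Networks -> period 8, Chem -> period 7, Topology -> period 1, Databases -> period 4.
Nothing later works — the conflict and capacity constraints rule out every period after period 6.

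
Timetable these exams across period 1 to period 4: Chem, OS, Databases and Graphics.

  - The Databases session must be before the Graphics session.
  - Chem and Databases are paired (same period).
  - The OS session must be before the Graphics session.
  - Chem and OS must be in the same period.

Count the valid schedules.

6

Splitting on Chem: it can be period 1 (3), period 2 (2), period 3 (1). Listing each branch's schedules as (OS, Databases, Graphics) by period number:
Chem=period 1: (1,1,2) (1,1,3) (1,1,4) — 3.
Chem=period 2: (2,2,3) (2,2,4) — 2.
Chem=period 3: (3,3,4) — 1.
Summing: 3 + 2 + 1 = 6.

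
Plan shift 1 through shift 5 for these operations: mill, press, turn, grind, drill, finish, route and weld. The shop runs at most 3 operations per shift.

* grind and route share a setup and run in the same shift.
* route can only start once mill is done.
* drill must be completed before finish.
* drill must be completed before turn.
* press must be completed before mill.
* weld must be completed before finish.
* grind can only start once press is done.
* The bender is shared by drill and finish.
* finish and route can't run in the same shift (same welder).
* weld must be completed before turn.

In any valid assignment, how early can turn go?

shift 2

Precedence pushes turn to at least shift 2.
turn at shift 2 is achievable: finish in shift 2; mill in shift 2; drill in shift 1; press in shift 1; grind in shift 3; turn in shift 2; route in shift 3; weld in shift 1.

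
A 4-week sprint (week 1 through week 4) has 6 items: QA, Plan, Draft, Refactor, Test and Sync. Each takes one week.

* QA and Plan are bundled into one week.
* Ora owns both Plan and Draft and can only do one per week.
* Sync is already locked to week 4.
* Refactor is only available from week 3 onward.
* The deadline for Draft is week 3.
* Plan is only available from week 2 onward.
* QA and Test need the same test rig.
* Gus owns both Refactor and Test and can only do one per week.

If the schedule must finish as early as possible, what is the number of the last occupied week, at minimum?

Sync can't be placed before week 4, so the schedule must run through at least week 4.
4 works (last occupied week: week 4): for example QA in week 2; Test in week 1; Draft in week 1; Plan in week 2; Refactor in week 3; Sync in week 4.

week 4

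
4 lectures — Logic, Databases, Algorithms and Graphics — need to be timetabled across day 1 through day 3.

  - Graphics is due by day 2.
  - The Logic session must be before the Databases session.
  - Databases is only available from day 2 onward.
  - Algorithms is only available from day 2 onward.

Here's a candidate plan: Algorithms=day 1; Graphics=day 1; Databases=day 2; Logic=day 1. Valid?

Graphics is due by day 2 — holds.
Databases is only available from day 2 onward — holds.
The Logic session must be before the Databases session — holds.
Algorithms is only available from day 2 onward — violated.

Invalid. Algorithms is only available from day 2 onward.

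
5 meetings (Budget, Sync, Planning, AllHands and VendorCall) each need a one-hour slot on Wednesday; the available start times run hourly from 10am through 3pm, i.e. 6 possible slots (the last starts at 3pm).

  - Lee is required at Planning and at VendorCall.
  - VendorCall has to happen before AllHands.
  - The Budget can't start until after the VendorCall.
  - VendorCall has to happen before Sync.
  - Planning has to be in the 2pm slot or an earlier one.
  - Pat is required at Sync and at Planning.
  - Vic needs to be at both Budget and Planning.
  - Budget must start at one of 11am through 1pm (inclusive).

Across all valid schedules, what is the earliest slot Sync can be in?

Precedence pushes Sync to at least 11am.
Sync at 11am is achievable: Budget in 11am; Sync in 11am; VendorCall in 10am; AllHands in 11am; Planning in 12pm.

11am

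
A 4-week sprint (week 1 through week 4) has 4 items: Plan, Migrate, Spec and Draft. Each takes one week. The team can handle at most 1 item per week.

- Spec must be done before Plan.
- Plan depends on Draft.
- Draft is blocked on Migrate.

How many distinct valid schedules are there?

3

Enumerating: Draft -> week 2, Migrate -> week 1, Spec -> week 3, Plan -> week 4 | Draft -> week 3, Spec -> week 2, Migrate -> week 1, Plan -> week 4 | Migrate=week 2, Draft=week 3, Spec=week 1, Plan=week 4.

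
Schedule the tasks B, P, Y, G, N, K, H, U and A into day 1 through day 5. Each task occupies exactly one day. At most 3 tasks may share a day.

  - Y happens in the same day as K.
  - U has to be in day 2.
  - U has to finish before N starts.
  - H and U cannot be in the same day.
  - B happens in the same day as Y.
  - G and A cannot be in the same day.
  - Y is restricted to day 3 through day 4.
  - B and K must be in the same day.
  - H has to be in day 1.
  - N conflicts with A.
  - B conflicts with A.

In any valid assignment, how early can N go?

Precedence pushes N to at least day 3.
N at day 3 is achievable: G in day 1, P in day 1, U in day 2, Y in day 4, B in day 4, N in day 3, K in day 4, A in day 2, H in day 1.

day 3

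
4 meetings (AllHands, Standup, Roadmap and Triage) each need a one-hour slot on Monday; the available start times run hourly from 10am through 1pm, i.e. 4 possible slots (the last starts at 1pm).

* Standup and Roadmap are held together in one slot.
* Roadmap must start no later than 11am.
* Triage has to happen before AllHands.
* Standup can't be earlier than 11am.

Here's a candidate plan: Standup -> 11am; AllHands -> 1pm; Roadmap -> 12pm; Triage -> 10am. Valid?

Standup can't be earlier than 11am — holds.
Standup and Roadmap are held together in one slot — violated.
Triage has to happen before AllHands — holds.
Roadmap must start no later than 11am — violated.

Invalid. Roadmap must start no later than 11am.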